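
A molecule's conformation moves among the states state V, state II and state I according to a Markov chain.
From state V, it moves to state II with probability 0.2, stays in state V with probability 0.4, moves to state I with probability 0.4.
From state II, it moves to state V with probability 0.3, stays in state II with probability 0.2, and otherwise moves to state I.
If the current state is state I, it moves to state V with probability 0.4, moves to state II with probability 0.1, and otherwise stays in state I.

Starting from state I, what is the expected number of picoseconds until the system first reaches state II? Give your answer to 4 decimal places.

7.1429

Let t(s) be the expected number of picoseconds to first reach state II from state s, with t(state II) = 0. Conditioning on the first picosecond:
t(state V) = 1 + 0.4·t(state V) + 0.4·t(state I)
t(state I) = 1 + 0.4·t(state V) + 0.5·t(state I)
Solving: t(state V) = 6.4286, t(state I) = 7.1429.
Expected picoseconds from state I to state II: 7.1429.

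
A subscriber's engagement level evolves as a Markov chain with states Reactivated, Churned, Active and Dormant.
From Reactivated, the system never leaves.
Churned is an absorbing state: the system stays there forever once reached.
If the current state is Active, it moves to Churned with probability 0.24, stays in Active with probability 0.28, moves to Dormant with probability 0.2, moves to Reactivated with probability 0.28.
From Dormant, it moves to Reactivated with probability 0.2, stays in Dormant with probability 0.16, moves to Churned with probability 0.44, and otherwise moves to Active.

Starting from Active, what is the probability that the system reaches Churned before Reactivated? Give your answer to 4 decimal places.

Let h(s) be the probability of absorption at Churned starting from transient state s. Then h(Churned) = 1 and h(Reactivated) = 0. By first-step analysis:
h(Active) = 0.28·0 + 0.24·1 + 0.28·h(Active) + 0.2·h(Dormant)
h(Dormant) = 0.2·0 + 0.44·1 + 0.2·h(Active) + 0.16·h(Dormant)
Solving: h(Active) = 0.5127, h(Dormant) = 0.6459.
Starting from Active, the probability is 0.5127.

0.5127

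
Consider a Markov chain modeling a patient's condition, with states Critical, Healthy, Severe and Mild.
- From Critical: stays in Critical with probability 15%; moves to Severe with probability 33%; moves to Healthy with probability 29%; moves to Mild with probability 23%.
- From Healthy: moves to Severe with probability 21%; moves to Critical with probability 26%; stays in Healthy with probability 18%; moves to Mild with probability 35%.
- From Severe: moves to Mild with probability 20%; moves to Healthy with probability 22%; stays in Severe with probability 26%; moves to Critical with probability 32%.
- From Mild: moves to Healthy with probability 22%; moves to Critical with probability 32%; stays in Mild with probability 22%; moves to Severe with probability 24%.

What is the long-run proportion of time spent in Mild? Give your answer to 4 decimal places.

0.2472

Let the stationary distribution be π with π = πP and π_1 + π_2 + π_3 + π_4 = 1.
π_1 = 0.15·π_1 + 0.26·π_2 + 0.32·π_3 + 0.32·π_4
π_2 = 0.29·π_1 + 0.18·π_2 + 0.22·π_3 + 0.22·π_4
π_3 = 0.33·π_1 + 0.21·π_2 + 0.26·π_3 + 0.24·π_4
Solving with the normalization constraint gives π = (0.2618, 0.2292, 0.2619, 0.2472).
So the stationary probability of Mild is 0.2472.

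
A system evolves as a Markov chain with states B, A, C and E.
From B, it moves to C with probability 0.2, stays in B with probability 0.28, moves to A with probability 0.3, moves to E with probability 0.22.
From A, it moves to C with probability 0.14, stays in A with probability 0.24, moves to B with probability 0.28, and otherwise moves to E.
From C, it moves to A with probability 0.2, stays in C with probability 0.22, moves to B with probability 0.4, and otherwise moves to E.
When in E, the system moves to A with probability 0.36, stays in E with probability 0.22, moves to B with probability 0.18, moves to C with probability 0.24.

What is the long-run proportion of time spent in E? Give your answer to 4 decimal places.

0.2455

Let the stationary distribution be π with π = πP and π_1 + π_2 + π_3 + π_4 = 1.
π_1 = 0.28·π_1 + 0.28·π_2 + 0.4·π_3 + 0.18·π_4
π_2 = 0.3·π_1 + 0.24·π_2 + 0.2·π_3 + 0.36·π_4
π_3 = 0.2·π_1 + 0.14·π_2 + 0.22·π_3 + 0.24·π_4
Solving with the normalization constraint gives π = (0.2791, 0.2783, 0.1971, 0.2455).
So the stationary probability of E is 0.2455.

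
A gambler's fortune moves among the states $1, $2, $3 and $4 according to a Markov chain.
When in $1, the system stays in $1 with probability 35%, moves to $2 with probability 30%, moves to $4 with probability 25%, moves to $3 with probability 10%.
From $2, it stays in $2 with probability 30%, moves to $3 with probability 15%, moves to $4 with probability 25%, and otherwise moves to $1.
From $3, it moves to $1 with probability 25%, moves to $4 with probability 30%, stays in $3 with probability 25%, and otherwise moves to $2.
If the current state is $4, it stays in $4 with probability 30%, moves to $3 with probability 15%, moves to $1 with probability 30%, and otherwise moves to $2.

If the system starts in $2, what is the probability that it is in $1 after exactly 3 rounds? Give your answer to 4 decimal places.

0.3079

Propagate the distribution vector 3 rounds from $2.
After 0 rounds: (0.0000, 1.0000, 0.0000, 0.0000)
After 1 round: (0.3000, 0.3000, 0.1500, 0.2500)
After 2 rounds: (0.3075, 0.2725, 0.1500, 0.2700)
After 3 rounds: (0.3079, 0.2715, 0.1496, 0.2710)
P(in $1 after 3 rounds) = 0.3079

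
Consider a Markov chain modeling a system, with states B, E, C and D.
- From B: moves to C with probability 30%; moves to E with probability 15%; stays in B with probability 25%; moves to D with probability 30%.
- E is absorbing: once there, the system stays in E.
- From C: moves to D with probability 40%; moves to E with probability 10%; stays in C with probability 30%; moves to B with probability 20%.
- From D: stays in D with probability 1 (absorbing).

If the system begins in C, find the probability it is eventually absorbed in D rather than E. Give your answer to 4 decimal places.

Let h(s) be the probability of absorption at D starting from transient state s. Then h(D) = 1 and h(E) = 0. By first-step analysis:
h(B) = 0.25·h(B) + 0.15·0 + 0.3·h(C) + 0.3·1
h(C) = 0.2·h(B) + 0.1·0 + 0.3·h(C) + 0.4·1
Solving: h(B) = 0.7097, h(C) = 0.7742.
Starting from C, the probability is 0.7742.

0.7742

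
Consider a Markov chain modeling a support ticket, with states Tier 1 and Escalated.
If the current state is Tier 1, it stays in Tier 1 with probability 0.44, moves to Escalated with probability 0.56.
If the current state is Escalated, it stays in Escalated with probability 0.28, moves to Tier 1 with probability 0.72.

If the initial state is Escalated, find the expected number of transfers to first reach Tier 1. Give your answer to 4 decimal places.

Let t(s) be the expected number of transfers to first reach Tier 1 from state s, with t(Tier 1) = 0. Conditioning on the first transfer:
t(Escalated) = 1 + 0.28·t(Escalated)
Solving: t(Escalated) = 1.3889.
Expected transfers from Escalated to Tier 1: 1.3889.

1.3889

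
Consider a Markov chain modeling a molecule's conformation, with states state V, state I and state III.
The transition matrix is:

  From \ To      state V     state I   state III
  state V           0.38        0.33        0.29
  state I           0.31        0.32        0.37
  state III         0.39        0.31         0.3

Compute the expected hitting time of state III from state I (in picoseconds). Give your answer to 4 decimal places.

2.9126

Let t(s) be the expected number of picoseconds to first reach state III from state s, with t(state III) = 0. Conditioning on the first picosecond:
t(state V) = 1 + 0.38·t(state V) + 0.33·t(state I)
t(state I) = 1 + 0.31·t(state V) + 0.32·t(state I)
Solving: t(state V) = 3.1632, t(state I) = 2.9126.
Expected picoseconds from state I to state III: 2.9126.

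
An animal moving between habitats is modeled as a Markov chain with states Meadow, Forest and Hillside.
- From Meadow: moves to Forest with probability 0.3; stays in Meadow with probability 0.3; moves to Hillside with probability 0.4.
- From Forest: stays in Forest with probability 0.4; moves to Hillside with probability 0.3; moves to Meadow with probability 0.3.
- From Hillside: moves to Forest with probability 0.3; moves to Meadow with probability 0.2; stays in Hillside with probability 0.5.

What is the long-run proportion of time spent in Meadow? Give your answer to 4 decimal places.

0.2593

Let the stationary distribution be π with π = πP and π_1 + π_2 + π_3 = 1.
π_1 = 0.3·π_1 + 0.3·π_2 + 0.2·π_3
π_2 = 0.3·π_1 + 0.4·π_2 + 0.3·π_3
Solving with the normalization constraint gives π = (0.2593, 0.3333, 0.4074).
So the stationary probability of Meadow is 0.2593.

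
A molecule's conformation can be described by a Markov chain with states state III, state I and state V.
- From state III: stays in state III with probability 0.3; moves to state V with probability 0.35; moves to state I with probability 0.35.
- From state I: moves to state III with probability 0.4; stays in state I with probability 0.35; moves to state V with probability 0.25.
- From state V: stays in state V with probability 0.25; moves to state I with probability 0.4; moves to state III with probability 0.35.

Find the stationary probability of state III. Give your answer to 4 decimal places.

Let the stationary distribution be π with π = πP and π_1 + π_2 + π_3 = 1.
π_1 = 0.3·π_1 + 0.4·π_2 + 0.35·π_3
π_2 = 0.35·π_1 + 0.35·π_2 + 0.4·π_3
Solving with the normalization constraint gives π = (0.3507, 0.3643, 0.2851).
So the stationary probability of state III is 0.3507.

0.3507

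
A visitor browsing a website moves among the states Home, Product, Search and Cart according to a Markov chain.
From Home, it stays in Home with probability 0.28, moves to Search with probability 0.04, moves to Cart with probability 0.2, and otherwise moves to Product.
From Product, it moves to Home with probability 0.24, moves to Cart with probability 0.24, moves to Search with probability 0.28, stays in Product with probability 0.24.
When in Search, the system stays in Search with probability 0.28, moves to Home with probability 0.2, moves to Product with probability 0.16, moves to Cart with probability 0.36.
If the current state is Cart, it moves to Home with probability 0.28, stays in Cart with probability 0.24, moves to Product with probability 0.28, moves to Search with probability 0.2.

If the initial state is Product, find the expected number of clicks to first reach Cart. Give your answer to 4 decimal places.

3.8905

Let t(s) be the expected number of clicks to first reach Cart from state s, with t(Cart) = 0. Conditioning on the first click:
t(Home) = 1 + 0.28·t(Home) + 0.48·t(Product) + 0.04·t(Search)
t(Product) = 1 + 0.24·t(Home) + 0.24·t(Product) + 0.28·t(Search)
t(Search) = 1 + 0.2·t(Home) + 0.16·t(Product) + 0.28·t(Search)
Solving: t(Home) = 4.1721, t(Product) = 3.8905, t(Search) = 3.4124.
Expected clicks from Product to Cart: 3.8905.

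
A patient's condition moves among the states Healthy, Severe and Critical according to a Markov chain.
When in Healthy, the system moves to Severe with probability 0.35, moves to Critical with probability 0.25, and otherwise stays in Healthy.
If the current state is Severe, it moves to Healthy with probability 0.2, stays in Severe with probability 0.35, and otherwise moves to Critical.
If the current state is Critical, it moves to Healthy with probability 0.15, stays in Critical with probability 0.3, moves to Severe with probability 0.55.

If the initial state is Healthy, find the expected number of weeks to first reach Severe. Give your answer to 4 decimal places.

Let t(s) be the expected number of weeks to first reach Severe from state s, with t(Severe) = 0. Conditioning on the first week:
t(Healthy) = 1 + 0.4·t(Healthy) + 0.25·t(Critical)
t(Critical) = 1 + 0.15·t(Healthy) + 0.3·t(Critical)
Solving: t(Healthy) = 2.4837, t(Critical) = 1.9608.
Expected weeks from Healthy to Severe: 2.4837.

2.4837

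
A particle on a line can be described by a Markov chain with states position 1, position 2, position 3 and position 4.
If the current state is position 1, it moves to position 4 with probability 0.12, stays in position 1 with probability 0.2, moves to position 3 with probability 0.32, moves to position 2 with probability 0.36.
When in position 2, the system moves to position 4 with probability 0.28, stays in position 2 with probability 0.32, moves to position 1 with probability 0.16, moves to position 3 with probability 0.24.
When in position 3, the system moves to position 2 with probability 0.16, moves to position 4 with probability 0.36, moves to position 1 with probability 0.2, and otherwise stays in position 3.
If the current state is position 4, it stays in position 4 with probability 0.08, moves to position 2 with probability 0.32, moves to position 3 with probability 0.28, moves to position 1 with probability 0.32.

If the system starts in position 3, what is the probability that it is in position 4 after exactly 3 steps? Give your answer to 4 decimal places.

Propagate the distribution vector 3 steps from position 3.
After 0 steps: (0.0000, 0.0000, 1.0000, 0.0000)
After 1 step: (0.2000, 0.1600, 0.2800, 0.3600)
After 2 steps: (0.2368, 0.2832, 0.2816, 0.1984)
After 3 steps: (0.2125, 0.2844, 0.2781, 0.2250)
P(in position 4 after 3 steps) = 0.2250

0.2250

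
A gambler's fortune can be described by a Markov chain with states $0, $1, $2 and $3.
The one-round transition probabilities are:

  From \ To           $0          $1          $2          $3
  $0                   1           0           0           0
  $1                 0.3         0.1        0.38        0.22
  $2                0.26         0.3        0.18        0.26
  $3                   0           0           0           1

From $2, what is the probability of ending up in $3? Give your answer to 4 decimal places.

Let h(s) be the probability of absorption at $3 starting from transient state s. Then h($3) = 1 and h($0) = 0. By first-step analysis:
h($1) = 0.3·0 + 0.1·h($1) + 0.38·h($2) + 0.22·1
h($2) = 0.26·0 + 0.3·h($1) + 0.18·h($2) + 0.26·1
Solving: h($1) = 0.4474, h($2) = 0.4808.
Starting from $2, the probability is 0.4808.

0.4808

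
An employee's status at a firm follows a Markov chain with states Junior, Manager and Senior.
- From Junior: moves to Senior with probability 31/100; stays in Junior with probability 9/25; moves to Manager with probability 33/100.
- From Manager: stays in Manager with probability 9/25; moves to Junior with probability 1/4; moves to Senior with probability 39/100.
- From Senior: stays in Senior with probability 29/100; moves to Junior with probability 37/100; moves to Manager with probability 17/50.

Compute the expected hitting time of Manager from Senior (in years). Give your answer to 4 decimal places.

Let t(s) be the expected number of years to first reach Manager from state s, with t(Manager) = 0. Conditioning on the first year:
t(Junior) = 1 + 0.36·t(Junior) + 0.31·t(Senior)
t(Senior) = 1 + 0.37·t(Junior) + 0.29·t(Senior)
Solving: t(Junior) = 3.0026, t(Senior) = 2.9732.
Expected years from Senior to Manager: 2.9732.

2.9732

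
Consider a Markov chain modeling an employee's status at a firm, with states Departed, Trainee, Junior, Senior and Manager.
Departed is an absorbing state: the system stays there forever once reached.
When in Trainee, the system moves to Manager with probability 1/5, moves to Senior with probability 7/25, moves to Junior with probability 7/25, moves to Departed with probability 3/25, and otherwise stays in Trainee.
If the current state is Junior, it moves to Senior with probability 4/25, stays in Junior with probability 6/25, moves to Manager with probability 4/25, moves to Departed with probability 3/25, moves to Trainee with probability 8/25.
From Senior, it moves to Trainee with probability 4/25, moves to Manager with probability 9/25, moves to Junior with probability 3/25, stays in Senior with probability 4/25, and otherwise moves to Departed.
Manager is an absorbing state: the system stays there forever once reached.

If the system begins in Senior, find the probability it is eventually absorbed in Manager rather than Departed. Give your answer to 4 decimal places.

Let h(s) be the probability of absorption at Manager starting from transient state s. Then h(Manager) = 1 and h(Departed) = 0. By first-step analysis:
h(Trainee) = 0.12·0 + 0.12·h(Trainee) + 0.28·h(Junior) + 0.28·h(Senior) + 0.2·1
h(Junior) = 0.12·0 + 0.32·h(Trainee) + 0.24·h(Junior) + 0.16·h(Senior) + 0.16·1
h(Senior) = 0.2·0 + 0.16·h(Trainee) + 0.12·h(Junior) + 0.16·h(Senior) + 0.36·1
Solving: h(Trainee) = 0.6215, h(Junior) = 0.6056, h(Senior) = 0.6335.
Starting from Senior, the probability is 0.6335.

0.6335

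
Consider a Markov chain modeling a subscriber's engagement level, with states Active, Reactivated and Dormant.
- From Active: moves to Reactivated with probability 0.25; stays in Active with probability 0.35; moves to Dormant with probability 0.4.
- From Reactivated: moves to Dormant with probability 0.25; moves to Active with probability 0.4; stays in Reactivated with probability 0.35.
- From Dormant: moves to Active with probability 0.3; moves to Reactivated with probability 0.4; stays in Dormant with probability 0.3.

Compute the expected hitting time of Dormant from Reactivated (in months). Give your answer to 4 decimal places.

Let t(s) be the expected number of months to first reach Dormant from state s, with t(Dormant) = 0. Conditioning on the first month:
t(Active) = 1 + 0.35·t(Active) + 0.25·t(Reactivated)
t(Reactivated) = 1 + 0.4·t(Active) + 0.35·t(Reactivated)
Solving: t(Active) = 2.7907, t(Reactivated) = 3.2558.
Expected months from Reactivated to Dormant: 3.2558.

3.2558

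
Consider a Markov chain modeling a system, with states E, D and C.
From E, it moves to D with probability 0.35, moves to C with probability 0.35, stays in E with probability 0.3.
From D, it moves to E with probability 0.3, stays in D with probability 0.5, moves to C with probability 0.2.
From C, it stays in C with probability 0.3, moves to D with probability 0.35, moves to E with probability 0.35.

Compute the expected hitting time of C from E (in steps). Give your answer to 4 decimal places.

3.4694

Let t(s) be the expected number of steps to first reach C from state s, with t(C) = 0. Conditioning on the first step:
t(E) = 1 + 0.3·t(E) + 0.35·t(D)
t(D) = 1 + 0.3·t(E) + 0.5·t(D)
Solving: t(E) = 3.4694, t(D) = 4.0816.
Expected steps from E to C: 3.4694.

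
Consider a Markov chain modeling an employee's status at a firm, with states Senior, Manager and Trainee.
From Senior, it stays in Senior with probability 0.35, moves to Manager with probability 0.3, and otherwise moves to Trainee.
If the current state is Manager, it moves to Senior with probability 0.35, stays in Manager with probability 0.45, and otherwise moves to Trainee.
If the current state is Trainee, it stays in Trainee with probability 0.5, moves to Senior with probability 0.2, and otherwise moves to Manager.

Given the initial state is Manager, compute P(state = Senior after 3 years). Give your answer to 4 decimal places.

0.3031

Propagate the distribution vector 3 years from Manager.
After 0 years: (0.0000, 1.0000, 0.0000)
After 1 year: (0.3500, 0.4500, 0.2000)
After 2 years: (0.3200, 0.3675, 0.3125)
After 3 years: (0.3031, 0.3551, 0.3418)
P(in Senior after 3 years) = 0.3031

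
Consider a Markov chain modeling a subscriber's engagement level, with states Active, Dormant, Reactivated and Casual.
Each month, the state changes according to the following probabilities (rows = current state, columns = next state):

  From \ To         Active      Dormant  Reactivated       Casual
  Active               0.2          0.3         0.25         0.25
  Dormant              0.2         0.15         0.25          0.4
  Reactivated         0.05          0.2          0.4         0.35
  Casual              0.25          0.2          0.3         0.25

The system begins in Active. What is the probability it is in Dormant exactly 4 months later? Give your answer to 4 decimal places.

Propagate the distribution vector 4 months from Active.
After 0 months: (1.0000, 0.0000, 0.0000, 0.0000)
After 1 month: (0.2000, 0.3000, 0.2500, 0.2500)
After 2 months: (0.1750, 0.2050, 0.3000, 0.3200)
After 3 months: (0.1710, 0.2073, 0.3110, 0.3108)
After 4 months: (0.1689, 0.2067, 0.3122, 0.3122)
P(in Dormant after 4 months) = 0.2067

0.2067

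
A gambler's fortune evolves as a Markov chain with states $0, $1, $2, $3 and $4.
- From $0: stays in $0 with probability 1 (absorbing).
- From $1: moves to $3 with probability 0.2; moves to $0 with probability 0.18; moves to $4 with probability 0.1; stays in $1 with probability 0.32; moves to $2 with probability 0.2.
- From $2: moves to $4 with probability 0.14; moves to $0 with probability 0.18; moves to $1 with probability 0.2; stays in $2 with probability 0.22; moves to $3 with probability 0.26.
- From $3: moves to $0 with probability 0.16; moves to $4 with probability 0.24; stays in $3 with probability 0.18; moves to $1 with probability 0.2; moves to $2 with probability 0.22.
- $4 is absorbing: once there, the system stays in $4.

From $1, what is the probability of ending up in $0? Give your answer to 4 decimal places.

Let h(s) be the probability of absorption at $0 starting from transient state s. Then h($0) = 1 and h($4) = 0. By first-step analysis:
h($1) = 0.18·1 + 0.32·h($1) + 0.2·h($2) + 0.2·h($3) + 0.1·0
h($2) = 0.18·1 + 0.2·h($1) + 0.22·h($2) + 0.26·h($3) + 0.14·0
h($3) = 0.16·1 + 0.2·h($1) + 0.22·h($2) + 0.18·h($3) + 0.24·0
Solving: h($1) = 0.5612, h($2) = 0.5330, h($3) = 0.4750.
Starting from $1, the probability is 0.5612.

0.5612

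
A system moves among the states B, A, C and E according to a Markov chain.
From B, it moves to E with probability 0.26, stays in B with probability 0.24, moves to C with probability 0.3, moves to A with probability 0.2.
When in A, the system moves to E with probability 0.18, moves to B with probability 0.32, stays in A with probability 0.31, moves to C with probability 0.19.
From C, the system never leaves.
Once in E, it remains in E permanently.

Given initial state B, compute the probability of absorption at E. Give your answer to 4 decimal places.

0.4679

Let h(s) be the probability of absorption at E starting from transient state s. Then h(E) = 1 and h(C) = 0. By first-step analysis:
h(B) = 0.24·h(B) + 0.2·h(A) + 0.3·0 + 0.26·1
h(A) = 0.32·h(B) + 0.31·h(A) + 0.19·0 + 0.18·1
Solving: h(B) = 0.4679, h(A) = 0.4778.
Starting from B, the probability is 0.4679.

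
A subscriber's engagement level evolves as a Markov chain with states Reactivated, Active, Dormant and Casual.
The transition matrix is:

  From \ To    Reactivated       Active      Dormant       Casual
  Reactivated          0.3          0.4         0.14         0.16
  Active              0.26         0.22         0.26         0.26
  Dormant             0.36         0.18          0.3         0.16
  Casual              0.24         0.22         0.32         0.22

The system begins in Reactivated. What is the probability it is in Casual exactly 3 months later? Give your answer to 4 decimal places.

0.1994

Propagate the distribution vector 3 months from Reactivated.
After 0 months: (1.0000, 0.0000, 0.0000, 0.0000)
After 1 month: (0.3000, 0.4000, 0.1400, 0.1600)
After 2 months: (0.2828, 0.2684, 0.2392, 0.2096)
After 3 months: (0.2910, 0.2613, 0.2482, 0.1994)
P(in Casual after 3 months) = 0.1994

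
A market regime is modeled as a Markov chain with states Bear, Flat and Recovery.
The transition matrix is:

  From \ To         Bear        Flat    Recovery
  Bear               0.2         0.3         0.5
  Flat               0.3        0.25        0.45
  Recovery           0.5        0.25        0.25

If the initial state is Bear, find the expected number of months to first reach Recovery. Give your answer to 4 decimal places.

Let t(s) be the expected number of months to first reach Recovery from state s, with t(Recovery) = 0. Conditioning on the first month:
t(Bear) = 1 + 0.2·t(Bear) + 0.3·t(Flat)
t(Flat) = 1 + 0.3·t(Bear) + 0.25·t(Flat)
Solving: t(Bear) = 2.0588, t(Flat) = 2.1569.
Expected months from Bear to Recovery: 2.0588.

2.0588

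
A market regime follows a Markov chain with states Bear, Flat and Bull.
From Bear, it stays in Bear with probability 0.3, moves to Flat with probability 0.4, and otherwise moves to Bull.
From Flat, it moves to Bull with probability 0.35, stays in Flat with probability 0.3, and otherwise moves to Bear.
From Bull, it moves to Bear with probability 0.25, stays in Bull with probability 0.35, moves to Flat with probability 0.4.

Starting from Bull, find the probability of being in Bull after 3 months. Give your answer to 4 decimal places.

0.3349

Propagate the distribution vector 3 months from Bull.
After 0 months: (0.0000, 0.0000, 1.0000)
After 1 month: (0.2500, 0.4000, 0.3500)
After 2 months: (0.3025, 0.3600, 0.3375)
After 3 months: (0.3011, 0.3640, 0.3349)
P(in Bull after 3 months) = 0.3349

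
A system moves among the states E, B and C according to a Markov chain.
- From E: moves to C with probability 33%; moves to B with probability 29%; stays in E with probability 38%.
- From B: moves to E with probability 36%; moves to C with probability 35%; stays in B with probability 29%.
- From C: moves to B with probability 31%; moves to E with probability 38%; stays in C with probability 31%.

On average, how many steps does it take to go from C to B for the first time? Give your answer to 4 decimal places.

3.3069

Let t(s) be the expected number of steps to first reach B from state s, with t(B) = 0. Conditioning on the first step:
t(E) = 1 + 0.38·t(E) + 0.33·t(C)
t(C) = 1 + 0.38·t(E) + 0.31·t(C)
Solving: t(E) = 3.3730, t(C) = 3.3069.
Expected steps from C to B: 3.3069.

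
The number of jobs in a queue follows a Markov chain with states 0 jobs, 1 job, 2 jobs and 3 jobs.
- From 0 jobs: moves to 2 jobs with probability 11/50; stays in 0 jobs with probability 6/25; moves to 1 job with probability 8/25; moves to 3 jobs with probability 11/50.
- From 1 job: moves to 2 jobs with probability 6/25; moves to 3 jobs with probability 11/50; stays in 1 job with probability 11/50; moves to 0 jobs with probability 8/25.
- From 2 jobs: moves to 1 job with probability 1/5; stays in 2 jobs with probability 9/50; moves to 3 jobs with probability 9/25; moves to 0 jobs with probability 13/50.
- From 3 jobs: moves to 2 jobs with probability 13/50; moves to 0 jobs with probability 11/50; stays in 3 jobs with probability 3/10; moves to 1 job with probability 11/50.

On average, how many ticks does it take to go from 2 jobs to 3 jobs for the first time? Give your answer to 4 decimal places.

3.4580

Let t(s) be the expected number of ticks to first reach 3 jobs from state s, with t(3 jobs) = 0. Conditioning on the first tick:
t(0 jobs) = 1 + 0.24·t(0 jobs) + 0.32·t(1 job) + 0.22·t(2 jobs)
t(1 job) = 1 + 0.32·t(0 jobs) + 0.22·t(1 job) + 0.24·t(2 jobs)
t(2 jobs) = 1 + 0.26·t(0 jobs) + 0.2·t(1 job) + 0.18·t(2 jobs)
Solving: t(0 jobs) = 3.9946, t(1 job) = 3.9849, t(2 jobs) = 3.4580.
Expected ticks from 2 jobs to 3 jobs: 3.4580.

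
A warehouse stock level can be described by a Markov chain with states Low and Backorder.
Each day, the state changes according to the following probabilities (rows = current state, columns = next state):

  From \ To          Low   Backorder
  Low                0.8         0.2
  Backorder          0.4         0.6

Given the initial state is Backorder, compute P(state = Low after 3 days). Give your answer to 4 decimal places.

0.6240

Propagate the distribution vector 3 days from Backorder.
After 0 days: (0.0000, 1.0000)
After 1 day: (0.4000, 0.6000)
After 2 days: (0.5600, 0.4400)
After 3 days: (0.6240, 0.3760)
P(in Low after 3 days) = 0.6240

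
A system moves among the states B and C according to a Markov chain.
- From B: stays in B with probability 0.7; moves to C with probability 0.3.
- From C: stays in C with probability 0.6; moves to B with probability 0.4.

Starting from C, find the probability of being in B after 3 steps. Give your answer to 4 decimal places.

0.5560

Propagate the distribution vector 3 steps from C.
After 0 steps: (0.0000, 1.0000)
After 1 step: (0.4000, 0.6000)
After 2 steps: (0.5200, 0.4800)
After 3 steps: (0.5560, 0.4440)
P(in B after 3 steps) = 0.5560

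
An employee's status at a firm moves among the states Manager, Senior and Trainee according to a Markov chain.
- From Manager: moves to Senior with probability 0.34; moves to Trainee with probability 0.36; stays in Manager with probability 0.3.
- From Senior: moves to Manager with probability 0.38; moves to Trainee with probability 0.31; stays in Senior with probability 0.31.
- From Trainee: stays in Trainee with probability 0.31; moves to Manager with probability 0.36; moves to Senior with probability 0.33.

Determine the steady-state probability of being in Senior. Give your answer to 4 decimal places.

Let the stationary distribution be π with π = πP and π_1 + π_2 + π_3 = 1.
π_1 = 0.3·π_1 + 0.38·π_2 + 0.36·π_3
π_2 = 0.34·π_1 + 0.31·π_2 + 0.33·π_3
Solving with the normalization constraint gives π = (0.3458, 0.3269, 0.3273).
So the stationary probability of Senior is 0.3269.

0.3269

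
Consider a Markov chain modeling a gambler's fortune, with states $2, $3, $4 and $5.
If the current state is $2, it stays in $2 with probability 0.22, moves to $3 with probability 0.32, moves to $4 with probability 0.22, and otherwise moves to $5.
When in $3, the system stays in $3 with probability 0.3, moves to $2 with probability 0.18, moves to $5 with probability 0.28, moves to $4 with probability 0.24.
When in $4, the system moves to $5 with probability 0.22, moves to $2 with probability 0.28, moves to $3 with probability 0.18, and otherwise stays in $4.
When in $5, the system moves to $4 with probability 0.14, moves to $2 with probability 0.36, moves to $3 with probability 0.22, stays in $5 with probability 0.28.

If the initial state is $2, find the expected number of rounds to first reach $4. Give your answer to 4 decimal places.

Let t(s) be the expected number of rounds to first reach $4 from state s, with t($4) = 0. Conditioning on the first round:
t($2) = 1 + 0.22·t($2) + 0.32·t($3) + 0.24·t($5)
t($3) = 1 + 0.18·t($2) + 0.3·t($3) + 0.28·t($5)
t($5) = 1 + 0.36·t($2) + 0.22·t($3) + 0.28·t($5)
Solving: t($2) = 4.8828, t($3) = 4.8033, t($5) = 5.2980.
Expected rounds from $2 to $4: 4.8828.

4.8828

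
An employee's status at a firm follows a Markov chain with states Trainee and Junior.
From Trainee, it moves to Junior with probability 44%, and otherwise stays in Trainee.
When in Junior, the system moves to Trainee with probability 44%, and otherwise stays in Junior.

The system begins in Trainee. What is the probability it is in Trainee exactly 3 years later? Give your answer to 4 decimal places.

Propagate the distribution vector 3 years from Trainee.
After 0 years: (1.0000, 0.0000)
After 1 year: (0.5600, 0.4400)
After 2 years: (0.5072, 0.4928)
After 3 years: (0.5009, 0.4991)
P(in Trainee after 3 years) = 0.5009

0.5009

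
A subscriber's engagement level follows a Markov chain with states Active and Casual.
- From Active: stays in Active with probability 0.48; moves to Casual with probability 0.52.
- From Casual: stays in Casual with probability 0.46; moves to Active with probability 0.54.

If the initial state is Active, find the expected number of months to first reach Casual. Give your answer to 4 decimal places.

Let t(s) be the expected number of months to first reach Casual from state s, with t(Casual) = 0. Conditioning on the first month:
t(Active) = 1 + 0.48·t(Active)
Solving: t(Active) = 1.9231.
Expected months from Active to Casual: 1.9231.

1.9231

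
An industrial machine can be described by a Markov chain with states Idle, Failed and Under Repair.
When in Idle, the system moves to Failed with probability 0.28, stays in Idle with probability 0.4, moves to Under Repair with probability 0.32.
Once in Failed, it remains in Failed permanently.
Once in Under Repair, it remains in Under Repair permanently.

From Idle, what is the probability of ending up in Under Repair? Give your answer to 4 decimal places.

Let h(s) be the probability of absorption at Under Repair starting from transient state s. Then h(Under Repair) = 1 and h(Failed) = 0. By first-step analysis:
h(Idle) = 0.4·h(Idle) + 0.28·0 + 0.32·1
Solving: h(Idle) = 0.5333.
Starting from Idle, the probability is 0.5333.

0.5333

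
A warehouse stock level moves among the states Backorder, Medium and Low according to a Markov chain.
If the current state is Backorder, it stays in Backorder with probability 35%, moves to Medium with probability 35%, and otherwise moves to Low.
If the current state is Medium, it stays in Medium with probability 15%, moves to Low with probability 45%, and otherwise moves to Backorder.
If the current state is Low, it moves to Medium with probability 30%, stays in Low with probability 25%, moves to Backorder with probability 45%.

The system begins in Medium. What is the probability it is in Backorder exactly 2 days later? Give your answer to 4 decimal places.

Sum over the intermediate state after 1 day:
P = P(Medium→Backorder)·P(Backorder→Backorder) + P(Medium→Medium)·P(Medium→Backorder) + P(Medium→Low)·P(Low→Backorder)
  = 0.4×0.35 + 0.15×0.4 + 0.45×0.45
  = 0.1400 + 0.0600 + 0.2025 = 0.4025

0.4025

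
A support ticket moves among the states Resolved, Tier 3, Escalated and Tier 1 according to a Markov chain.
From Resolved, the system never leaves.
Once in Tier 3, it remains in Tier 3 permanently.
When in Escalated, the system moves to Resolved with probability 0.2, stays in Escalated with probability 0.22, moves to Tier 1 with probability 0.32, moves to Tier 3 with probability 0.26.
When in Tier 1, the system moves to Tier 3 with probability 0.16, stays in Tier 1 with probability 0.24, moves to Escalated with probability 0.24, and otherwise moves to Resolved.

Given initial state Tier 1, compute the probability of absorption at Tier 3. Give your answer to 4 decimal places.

Let h(s) be the probability of absorption at Tier 3 starting from transient state s. Then h(Tier 3) = 1 and h(Resolved) = 0. By first-step analysis:
h(Escalated) = 0.2·0 + 0.26·1 + 0.22·h(Escalated) + 0.32·h(Tier 1)
h(Tier 1) = 0.36·0 + 0.16·1 + 0.24·h(Escalated) + 0.24·h(Tier 1)
Solving: h(Escalated) = 0.4822, h(Tier 1) = 0.3628.
Starting from Tier 1, the probability is 0.3628.

0.3628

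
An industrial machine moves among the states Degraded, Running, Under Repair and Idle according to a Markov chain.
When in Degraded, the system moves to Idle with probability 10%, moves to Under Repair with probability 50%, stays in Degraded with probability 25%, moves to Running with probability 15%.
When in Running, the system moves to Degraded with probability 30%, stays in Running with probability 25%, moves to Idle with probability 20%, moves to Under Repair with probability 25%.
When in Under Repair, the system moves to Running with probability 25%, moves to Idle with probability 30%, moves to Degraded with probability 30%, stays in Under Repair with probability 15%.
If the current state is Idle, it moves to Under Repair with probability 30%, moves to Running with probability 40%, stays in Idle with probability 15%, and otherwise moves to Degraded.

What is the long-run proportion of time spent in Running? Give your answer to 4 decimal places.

0.2533

Let the stationary distribution be π with π = πP and π_1 + π_2 + π_3 + π_4 = 1.
π_1 = 0.25·π_1 + 0.3·π_2 + 0.3·π_3 + 0.15·π_4
π_2 = 0.15·π_1 + 0.25·π_2 + 0.25·π_3 + 0.4·π_4
π_3 = 0.5·π_1 + 0.25·π_2 + 0.15·π_3 + 0.3·π_4
Solving with the normalization constraint gives π = (0.2580, 0.2533, 0.2947, 0.1940).
So the stationary probability of Running is 0.2533.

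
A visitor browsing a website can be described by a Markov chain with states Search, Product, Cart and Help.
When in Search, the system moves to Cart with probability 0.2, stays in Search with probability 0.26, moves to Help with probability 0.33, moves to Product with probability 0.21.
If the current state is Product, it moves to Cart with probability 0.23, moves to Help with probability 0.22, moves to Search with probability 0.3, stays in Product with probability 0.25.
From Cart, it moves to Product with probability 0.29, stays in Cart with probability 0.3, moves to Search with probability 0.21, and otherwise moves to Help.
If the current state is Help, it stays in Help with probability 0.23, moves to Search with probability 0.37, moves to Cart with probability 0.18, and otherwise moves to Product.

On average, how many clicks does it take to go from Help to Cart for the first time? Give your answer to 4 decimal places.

5.0617

Let t(s) be the expected number of clicks to first reach Cart from state s, with t(Cart) = 0. Conditioning on the first click:
t(Search) = 1 + 0.26·t(Search) + 0.21·t(Product) + 0.33·t(Help)
t(Product) = 1 + 0.3·t(Search) + 0.25·t(Product) + 0.22·t(Help)
t(Help) = 1 + 0.37·t(Search) + 0.22·t(Product) + 0.23·t(Help)
Solving: t(Search) = 4.9728, t(Product) = 4.8072, t(Help) = 5.0617.
Expected clicks from Help to Cart: 5.0617.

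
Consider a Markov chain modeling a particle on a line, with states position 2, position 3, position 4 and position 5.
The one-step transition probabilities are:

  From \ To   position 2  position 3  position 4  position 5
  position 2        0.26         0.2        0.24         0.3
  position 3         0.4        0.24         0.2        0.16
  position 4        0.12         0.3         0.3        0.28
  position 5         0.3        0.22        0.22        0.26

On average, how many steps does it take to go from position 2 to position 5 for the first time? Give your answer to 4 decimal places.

Let t(s) be the expected number of steps to first reach position 5 from state s, with t(position 5) = 0. Conditioning on the first step:
t(position 2) = 1 + 0.26·t(position 2) + 0.2·t(position 3) + 0.24·t(position 4)
t(position 3) = 1 + 0.4·t(position 2) + 0.24·t(position 3) + 0.2·t(position 4)
t(position 4) = 1 + 0.12·t(position 2) + 0.3·t(position 3) + 0.3·t(position 4)
Solving: t(position 2) = 3.8117, t(position 3) = 4.3618, t(position 4) = 3.9514.
Expected steps from position 2 to position 5: 3.8117.

3.8117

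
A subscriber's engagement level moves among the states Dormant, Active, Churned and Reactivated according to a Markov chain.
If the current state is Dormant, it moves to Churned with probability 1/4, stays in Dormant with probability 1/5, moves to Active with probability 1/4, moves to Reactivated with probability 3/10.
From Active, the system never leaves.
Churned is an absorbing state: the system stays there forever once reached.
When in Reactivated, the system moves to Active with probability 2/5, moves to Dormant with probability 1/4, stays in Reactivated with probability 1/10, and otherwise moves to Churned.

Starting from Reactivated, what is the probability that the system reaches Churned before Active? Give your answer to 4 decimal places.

0.4070

Let h(s) be the probability of absorption at Churned starting from transient state s. Then h(Churned) = 1 and h(Active) = 0. By first-step analysis:
h(Dormant) = 0.2·h(Dormant) + 0.25·0 + 0.25·1 + 0.3·h(Reactivated)
h(Reactivated) = 0.25·h(Dormant) + 0.4·0 + 0.25·1 + 0.1·h(Reactivated)
Solving: h(Dormant) = 0.4651, h(Reactivated) = 0.4070.
Starting from Reactivated, the probability is 0.4070.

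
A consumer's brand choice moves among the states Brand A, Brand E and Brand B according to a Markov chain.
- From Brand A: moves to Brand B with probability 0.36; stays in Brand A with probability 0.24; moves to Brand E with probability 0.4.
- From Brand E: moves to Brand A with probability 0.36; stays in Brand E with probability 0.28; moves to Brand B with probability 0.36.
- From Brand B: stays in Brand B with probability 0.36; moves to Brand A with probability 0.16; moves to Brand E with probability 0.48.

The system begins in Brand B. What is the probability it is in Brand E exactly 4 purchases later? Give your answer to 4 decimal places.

Propagate the distribution vector 4 purchases from Brand B.
After 0 purchases: (0.0000, 0.0000, 1.0000)
After 1 purchase: (0.1600, 0.4800, 0.3600)
After 2 purchases: (0.2688, 0.3712, 0.3600)
After 3 purchases: (0.2557, 0.3843, 0.3600)
After 4 purchases: (0.2573, 0.3827, 0.3600)
P(in Brand E after 4 purchases) = 0.3827

0.3827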